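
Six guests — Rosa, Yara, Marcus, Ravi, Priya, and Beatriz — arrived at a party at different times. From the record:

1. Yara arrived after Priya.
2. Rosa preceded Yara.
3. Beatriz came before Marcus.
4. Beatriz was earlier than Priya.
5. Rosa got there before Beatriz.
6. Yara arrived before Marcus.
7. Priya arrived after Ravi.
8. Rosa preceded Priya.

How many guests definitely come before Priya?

Directly stated before Priya: Beatriz, Ravi, and Rosa.
No chain forces Marcus (or any of the others) ahead of Priya.
That's Beatriz, Ravi, and Rosa — 3 in all.

3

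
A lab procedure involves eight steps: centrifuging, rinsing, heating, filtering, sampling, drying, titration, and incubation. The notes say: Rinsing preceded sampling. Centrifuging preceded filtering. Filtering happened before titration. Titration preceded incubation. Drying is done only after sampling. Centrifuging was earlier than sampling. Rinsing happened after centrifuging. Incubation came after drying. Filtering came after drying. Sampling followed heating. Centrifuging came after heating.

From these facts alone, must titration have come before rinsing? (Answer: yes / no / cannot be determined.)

Tracing the constraints gives rinsing → sampling → drying → filtering → titration, so rinsing must come before titration.
That means titration cannot be before rinsing.

no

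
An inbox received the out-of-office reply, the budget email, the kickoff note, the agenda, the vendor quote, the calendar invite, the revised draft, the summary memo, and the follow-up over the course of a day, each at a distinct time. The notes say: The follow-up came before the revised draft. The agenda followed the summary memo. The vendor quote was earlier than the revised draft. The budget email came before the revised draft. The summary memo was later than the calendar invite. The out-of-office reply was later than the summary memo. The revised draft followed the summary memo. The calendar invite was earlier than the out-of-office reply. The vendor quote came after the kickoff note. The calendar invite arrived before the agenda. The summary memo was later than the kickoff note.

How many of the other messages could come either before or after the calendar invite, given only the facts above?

Forced after the calendar invite: the agenda, the out-of-office reply, the revised draft, and the summary memo.
That leaves the budget email, the follow-up, the kickoff note, and the vendor quote with no forced order relative to the calendar invite — 4.

4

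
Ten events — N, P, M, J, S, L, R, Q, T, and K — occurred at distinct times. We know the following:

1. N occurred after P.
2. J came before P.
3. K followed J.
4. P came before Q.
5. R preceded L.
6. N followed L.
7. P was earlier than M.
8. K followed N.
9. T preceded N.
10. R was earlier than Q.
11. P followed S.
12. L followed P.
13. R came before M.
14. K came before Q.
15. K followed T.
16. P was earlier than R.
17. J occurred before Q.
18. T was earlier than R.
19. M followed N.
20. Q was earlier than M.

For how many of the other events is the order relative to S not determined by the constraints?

Forced after S: K, L, M, N, P, Q, and R.
That leaves J and T with no forced order relative to S — 2.

2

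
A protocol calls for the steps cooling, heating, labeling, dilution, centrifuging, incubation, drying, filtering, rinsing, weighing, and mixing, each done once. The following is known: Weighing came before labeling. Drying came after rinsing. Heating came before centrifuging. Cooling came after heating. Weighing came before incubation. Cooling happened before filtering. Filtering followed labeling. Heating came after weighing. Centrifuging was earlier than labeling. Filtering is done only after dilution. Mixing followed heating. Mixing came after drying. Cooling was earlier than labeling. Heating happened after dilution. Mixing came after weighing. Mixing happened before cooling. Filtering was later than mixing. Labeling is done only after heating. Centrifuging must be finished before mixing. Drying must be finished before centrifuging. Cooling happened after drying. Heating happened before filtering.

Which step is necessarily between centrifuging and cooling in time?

mixing

Tracing the constraints gives centrifuging → mixing → cooling, so mixing sits after centrifuging and before cooling.
No other step is forced both after centrifuging and before cooling.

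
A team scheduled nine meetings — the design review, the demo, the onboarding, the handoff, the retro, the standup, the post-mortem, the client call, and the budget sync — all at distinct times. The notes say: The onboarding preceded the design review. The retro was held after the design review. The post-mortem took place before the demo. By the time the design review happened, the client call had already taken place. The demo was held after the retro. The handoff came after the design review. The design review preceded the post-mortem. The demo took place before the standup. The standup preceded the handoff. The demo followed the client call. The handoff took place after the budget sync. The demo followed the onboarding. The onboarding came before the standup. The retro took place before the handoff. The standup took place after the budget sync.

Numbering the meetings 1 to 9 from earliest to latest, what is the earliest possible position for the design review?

The client call and the onboarding must both come before the design review — 2 forced predecessors.
Nothing else is forced ahead of the design review, so its earliest slot is position 2 + 1 = 3.

3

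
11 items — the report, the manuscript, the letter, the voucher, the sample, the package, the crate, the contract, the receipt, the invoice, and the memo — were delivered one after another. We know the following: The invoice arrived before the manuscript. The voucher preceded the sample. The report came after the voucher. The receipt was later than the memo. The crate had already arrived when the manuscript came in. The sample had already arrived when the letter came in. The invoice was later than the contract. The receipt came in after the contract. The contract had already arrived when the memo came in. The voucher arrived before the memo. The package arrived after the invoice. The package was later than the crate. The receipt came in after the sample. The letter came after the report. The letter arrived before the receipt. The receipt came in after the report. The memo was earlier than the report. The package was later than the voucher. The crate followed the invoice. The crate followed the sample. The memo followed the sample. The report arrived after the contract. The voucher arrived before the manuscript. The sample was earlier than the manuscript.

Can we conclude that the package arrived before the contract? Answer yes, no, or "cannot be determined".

Tracing the constraints gives the contract → the invoice → the package, so the contract must come before the package.
That means the package cannot be before the contract.

no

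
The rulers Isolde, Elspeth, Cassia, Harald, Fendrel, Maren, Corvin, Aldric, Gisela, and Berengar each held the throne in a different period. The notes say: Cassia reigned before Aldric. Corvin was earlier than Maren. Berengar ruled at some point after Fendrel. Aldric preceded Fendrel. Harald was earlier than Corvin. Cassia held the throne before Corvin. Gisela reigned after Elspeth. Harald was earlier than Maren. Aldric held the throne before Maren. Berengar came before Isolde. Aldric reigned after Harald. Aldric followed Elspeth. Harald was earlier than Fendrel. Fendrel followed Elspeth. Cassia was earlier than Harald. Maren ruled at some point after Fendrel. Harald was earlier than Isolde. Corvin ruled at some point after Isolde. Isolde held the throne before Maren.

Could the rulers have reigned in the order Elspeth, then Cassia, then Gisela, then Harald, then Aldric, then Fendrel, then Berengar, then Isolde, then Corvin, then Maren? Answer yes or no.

yes

Check each stated constraint against the proposed order — e.g. Harald is ahead of Maren; Cassia is ahead of Corvin. Every pair is in the required order; nothing is violated.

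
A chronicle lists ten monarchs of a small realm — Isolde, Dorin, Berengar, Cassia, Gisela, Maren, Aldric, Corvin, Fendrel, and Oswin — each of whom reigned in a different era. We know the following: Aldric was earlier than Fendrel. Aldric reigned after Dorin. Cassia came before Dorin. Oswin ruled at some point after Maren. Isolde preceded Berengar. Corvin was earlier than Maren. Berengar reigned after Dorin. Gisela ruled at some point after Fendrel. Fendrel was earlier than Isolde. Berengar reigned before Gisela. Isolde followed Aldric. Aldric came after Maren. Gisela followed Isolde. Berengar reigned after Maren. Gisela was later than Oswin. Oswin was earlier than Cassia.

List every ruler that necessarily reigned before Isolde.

Directly stated before Isolde: Aldric and Fendrel.
Cassia reaches Isolde via Cassia → Dorin → Aldric → Isolde.
Corvin reaches Isolde via Corvin → Maren → Aldric → Isolde.
Dorin reaches Isolde via Dorin → Aldric → Isolde.
Likewise Maren and Oswin each reach Isolde by chaining the stated constraints.
No chain forces Gisela (or any of the others) ahead of Isolde.

Aldric, Cassia, Corvin, Dorin, Fendrel, Maren, Oswin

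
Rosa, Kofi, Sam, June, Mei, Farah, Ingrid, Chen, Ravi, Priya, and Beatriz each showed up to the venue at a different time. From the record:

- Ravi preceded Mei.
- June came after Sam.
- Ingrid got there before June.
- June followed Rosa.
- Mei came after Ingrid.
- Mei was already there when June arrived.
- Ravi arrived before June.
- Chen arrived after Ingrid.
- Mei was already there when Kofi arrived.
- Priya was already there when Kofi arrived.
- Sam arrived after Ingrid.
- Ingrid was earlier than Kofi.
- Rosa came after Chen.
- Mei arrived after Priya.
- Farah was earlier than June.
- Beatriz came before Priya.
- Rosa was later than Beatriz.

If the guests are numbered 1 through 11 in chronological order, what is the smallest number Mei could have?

Beatriz, Ingrid, Priya, and Ravi must all come before Mei — 4 forced predecessors.
Nothing else is forced ahead of Mei, so their earliest slot is position 4 + 1 = 5.

5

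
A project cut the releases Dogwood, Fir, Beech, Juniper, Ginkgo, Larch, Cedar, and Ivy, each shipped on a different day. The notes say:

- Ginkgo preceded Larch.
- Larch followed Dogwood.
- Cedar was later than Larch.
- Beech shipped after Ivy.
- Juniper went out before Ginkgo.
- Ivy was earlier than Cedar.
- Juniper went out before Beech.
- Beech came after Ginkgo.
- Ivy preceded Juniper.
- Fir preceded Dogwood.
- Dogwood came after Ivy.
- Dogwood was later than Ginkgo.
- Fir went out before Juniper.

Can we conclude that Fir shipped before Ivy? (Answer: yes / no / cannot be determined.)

cannot be determined

No chain of stated constraints runs from Fir to Ivy, and none runs from Ivy to Fir either.
So the relative order of Fir and Ivy is not fixed by the given facts.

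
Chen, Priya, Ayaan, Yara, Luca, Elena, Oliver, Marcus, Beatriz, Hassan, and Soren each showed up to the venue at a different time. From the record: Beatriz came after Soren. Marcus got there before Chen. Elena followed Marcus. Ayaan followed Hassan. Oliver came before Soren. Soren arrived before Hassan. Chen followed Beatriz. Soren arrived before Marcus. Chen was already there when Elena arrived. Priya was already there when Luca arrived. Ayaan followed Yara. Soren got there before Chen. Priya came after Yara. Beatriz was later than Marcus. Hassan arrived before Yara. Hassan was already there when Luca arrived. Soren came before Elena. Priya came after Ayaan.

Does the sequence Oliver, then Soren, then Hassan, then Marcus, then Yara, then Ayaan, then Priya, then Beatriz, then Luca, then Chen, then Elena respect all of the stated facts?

Check each stated constraint against the proposed order — e.g. Soren is ahead of Chen; Soren is ahead of Elena. Every pair is in the required order; nothing is violated.

yes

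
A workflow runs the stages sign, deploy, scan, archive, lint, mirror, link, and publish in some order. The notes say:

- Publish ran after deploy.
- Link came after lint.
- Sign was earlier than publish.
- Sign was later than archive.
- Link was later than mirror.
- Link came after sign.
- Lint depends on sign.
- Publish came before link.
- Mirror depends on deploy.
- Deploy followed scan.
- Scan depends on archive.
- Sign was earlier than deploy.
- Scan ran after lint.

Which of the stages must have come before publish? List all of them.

Directly stated before publish: deploy and sign.
Archive reaches publish via archive → sign → publish.
Lint reaches publish via lint → scan → deploy → publish.
Scan reaches publish via scan → deploy → publish.
No chain forces mirror (or any of the others) ahead of publish.

archive, deploy, lint, scan, sign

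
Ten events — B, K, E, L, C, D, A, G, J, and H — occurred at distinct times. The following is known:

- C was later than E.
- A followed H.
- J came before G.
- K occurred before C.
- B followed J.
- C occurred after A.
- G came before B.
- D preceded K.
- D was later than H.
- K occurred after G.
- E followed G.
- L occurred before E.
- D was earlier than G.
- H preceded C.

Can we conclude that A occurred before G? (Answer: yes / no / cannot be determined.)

No chain of stated constraints runs from A to G, and none runs from G to A either.
So the relative order of A and G is not fixed by the given facts.

cannot be determined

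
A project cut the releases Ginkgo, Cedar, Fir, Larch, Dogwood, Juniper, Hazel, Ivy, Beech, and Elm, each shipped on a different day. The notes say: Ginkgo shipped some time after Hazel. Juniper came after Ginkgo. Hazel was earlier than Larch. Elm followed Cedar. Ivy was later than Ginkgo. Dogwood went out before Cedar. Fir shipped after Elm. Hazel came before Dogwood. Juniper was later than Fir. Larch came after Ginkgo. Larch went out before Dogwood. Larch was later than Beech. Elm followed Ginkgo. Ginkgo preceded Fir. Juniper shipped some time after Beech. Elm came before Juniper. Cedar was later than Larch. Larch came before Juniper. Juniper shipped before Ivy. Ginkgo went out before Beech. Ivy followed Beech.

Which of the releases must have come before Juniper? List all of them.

Beech, Cedar, Dogwood, Elm, Fir, Ginkgo, Hazel, Larch

Directly stated before Juniper: Beech, Elm, Fir, Ginkgo, and Larch.
Cedar reaches Juniper via Cedar → Elm → Juniper.
Dogwood reaches Juniper via Dogwood → Cedar → Elm → Juniper.
Hazel reaches Juniper via Hazel → Larch → Juniper.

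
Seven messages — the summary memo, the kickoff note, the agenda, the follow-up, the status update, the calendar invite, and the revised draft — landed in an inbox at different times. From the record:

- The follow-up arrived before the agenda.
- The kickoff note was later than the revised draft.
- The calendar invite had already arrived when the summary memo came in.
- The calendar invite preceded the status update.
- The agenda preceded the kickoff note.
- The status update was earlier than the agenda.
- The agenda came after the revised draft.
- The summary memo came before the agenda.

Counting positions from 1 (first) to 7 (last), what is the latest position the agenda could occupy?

6

The agenda must come before the kickoff note — 1 message forced after it.
Everything else can be placed before the agenda in some valid order, so the agenda can sit as late as position 7 − 1 = 6.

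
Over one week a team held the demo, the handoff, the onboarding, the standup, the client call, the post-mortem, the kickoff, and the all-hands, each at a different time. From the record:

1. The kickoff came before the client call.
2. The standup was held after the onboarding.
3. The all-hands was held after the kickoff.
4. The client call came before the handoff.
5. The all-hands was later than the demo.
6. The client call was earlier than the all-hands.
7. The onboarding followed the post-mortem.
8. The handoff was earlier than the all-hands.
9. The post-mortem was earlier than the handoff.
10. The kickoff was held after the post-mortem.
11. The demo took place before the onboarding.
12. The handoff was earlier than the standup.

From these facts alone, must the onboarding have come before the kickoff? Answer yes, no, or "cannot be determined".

No chain of stated constraints runs from the onboarding to the kickoff, and none runs from the kickoff to the onboarding either.
So the relative order of the onboarding and the kickoff is not fixed by the given facts.

cannot be determined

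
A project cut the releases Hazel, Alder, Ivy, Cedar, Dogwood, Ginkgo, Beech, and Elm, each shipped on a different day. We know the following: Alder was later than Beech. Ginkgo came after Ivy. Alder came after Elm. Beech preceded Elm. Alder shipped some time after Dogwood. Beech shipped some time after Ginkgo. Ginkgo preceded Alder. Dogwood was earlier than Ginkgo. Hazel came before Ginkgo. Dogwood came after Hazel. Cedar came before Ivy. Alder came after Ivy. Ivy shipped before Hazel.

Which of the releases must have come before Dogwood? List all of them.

Cedar, Hazel, Ivy

Directly stated before Dogwood: Hazel.
Cedar reaches Dogwood via Cedar → Ivy → Hazel → Dogwood.
Ivy reaches Dogwood via Ivy → Hazel → Dogwood.
No chain forces Elm (or any of the others) ahead of Dogwood.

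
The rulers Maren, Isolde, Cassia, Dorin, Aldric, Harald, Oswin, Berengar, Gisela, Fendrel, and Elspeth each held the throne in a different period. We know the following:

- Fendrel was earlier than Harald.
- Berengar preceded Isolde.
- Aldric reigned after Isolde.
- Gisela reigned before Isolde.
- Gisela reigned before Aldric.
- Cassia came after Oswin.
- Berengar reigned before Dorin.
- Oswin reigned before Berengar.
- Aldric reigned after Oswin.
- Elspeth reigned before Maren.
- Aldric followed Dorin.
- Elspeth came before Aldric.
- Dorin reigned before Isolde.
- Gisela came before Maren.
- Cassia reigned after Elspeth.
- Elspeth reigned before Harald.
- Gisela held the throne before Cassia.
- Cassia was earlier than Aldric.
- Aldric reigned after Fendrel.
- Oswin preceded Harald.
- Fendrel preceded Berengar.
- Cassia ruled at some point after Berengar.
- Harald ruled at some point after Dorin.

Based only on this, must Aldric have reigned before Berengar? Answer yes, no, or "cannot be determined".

no

Tracing the constraints gives Berengar → Isolde → Aldric, so Berengar must come before Aldric.
That means Aldric cannot be before Berengar.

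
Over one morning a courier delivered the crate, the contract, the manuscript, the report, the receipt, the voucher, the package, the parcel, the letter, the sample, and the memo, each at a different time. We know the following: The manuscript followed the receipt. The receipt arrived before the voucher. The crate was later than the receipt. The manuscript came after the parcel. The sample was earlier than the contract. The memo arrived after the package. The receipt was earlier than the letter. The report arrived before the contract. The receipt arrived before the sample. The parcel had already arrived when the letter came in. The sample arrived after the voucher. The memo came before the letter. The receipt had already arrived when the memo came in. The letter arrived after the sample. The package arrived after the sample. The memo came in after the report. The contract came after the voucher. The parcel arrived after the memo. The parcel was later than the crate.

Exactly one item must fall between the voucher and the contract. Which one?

the sample

Tracing the constraints gives the voucher → the sample → the contract, so the sample sits after the voucher and before the contract.
No other item is forced both after the voucher and before the contract.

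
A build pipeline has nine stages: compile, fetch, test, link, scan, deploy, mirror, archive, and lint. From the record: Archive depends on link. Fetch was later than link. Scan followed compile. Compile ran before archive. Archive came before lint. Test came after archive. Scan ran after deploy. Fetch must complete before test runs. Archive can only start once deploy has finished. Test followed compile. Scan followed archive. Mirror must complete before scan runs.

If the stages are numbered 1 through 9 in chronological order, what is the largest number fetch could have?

8

Fetch must come before test — 1 stage forced after it.
Everything else can be placed before fetch in some valid order, so fetch can sit as late as position 9 − 1 = 8.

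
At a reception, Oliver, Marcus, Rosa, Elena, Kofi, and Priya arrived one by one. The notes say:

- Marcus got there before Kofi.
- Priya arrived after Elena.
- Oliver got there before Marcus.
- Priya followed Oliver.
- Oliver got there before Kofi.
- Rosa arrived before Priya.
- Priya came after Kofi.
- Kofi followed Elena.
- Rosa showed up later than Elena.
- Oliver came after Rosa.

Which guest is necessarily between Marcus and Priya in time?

Tracing the constraints gives Marcus → Kofi → Priya, so Kofi sits after Marcus and before Priya.
No other guest is forced both after Marcus and before Priya.

Kofi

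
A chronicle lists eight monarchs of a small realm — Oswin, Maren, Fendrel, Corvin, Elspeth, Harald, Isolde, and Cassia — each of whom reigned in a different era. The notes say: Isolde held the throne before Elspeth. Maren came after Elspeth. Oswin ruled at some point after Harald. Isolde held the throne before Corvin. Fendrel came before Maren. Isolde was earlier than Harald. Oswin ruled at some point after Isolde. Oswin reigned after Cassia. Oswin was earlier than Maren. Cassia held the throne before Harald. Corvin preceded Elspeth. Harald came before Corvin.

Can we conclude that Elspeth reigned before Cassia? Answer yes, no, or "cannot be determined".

no

Tracing the constraints gives Cassia → Harald → Corvin → Elspeth, so Cassia must come before Elspeth.
That means Elspeth cannot be before Cassia.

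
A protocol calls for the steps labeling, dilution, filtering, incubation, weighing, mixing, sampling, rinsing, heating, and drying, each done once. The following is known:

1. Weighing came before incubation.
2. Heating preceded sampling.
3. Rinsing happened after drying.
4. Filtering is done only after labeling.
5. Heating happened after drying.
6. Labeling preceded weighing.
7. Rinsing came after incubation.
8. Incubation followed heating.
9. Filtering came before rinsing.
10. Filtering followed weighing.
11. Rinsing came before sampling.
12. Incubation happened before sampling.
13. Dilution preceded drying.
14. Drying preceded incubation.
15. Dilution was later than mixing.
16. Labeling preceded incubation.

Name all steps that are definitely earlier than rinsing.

Directly stated before rinsing: drying, filtering, and incubation.
Dilution reaches rinsing via dilution → drying → rinsing.
Heating reaches rinsing via heating → incubation → rinsing.
Labeling reaches rinsing via labeling → incubation → rinsing.
Likewise mixing and weighing each reach rinsing by chaining the stated constraints.

dilution, drying, filtering, heating, incubation, labeling, mixing, weighing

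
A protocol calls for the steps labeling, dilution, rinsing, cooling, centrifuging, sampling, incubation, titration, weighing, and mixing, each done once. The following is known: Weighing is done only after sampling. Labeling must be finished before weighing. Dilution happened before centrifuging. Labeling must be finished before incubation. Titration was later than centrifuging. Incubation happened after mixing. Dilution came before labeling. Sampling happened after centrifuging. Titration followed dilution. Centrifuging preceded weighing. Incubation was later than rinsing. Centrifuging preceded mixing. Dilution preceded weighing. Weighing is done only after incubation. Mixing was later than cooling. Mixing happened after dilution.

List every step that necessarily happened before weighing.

centrifuging, cooling, dilution, incubation, labeling, mixing, rinsing, sampling

Directly stated before weighing: centrifuging, dilution, incubation, labeling, and sampling.
Cooling reaches weighing via cooling → mixing → incubation → weighing.
Mixing reaches weighing via mixing → incubation → weighing.
Rinsing reaches weighing via rinsing → incubation → weighing.
No chain forces titration ahead of weighing.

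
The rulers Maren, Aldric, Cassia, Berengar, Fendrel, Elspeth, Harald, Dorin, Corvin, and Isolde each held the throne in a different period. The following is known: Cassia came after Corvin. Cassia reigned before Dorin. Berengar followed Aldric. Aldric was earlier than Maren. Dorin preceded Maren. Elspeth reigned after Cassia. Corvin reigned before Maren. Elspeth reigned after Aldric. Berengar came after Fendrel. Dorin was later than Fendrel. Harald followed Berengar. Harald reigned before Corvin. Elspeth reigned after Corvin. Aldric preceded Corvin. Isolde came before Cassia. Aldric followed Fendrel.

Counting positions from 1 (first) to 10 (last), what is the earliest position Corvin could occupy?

5

Aldric, Berengar, Fendrel, and Harald must all come before Corvin — 4 forced predecessors.
Nothing else is forced ahead of Corvin, so their earliest slot is position 4 + 1 = 5.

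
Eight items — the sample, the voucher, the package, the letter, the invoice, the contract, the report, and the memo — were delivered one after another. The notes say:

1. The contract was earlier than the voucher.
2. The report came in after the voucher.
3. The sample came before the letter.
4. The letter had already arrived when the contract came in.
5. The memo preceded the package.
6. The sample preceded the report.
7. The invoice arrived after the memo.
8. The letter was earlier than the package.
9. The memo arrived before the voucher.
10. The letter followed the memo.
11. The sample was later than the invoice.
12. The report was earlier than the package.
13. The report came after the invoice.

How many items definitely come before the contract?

Directly stated before the contract: the letter.
The invoice reaches the contract via the invoice → the sample → the letter → the contract.
The memo reaches the contract via the memo → the letter → the contract.
The sample reaches the contract via the sample → the letter → the contract.
That's the invoice, the letter, the memo, and the sample — 4 in all.

4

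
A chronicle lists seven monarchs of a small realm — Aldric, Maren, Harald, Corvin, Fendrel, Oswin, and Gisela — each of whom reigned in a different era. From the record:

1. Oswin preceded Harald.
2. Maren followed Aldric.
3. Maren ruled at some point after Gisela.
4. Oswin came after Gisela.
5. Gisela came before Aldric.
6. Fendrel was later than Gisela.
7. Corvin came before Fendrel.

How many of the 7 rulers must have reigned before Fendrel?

2

Directly stated before Fendrel: Corvin and Gisela.
No chain forces Harald (or any of the others) ahead of Fendrel.
That's Corvin and Gisela — 2 in all.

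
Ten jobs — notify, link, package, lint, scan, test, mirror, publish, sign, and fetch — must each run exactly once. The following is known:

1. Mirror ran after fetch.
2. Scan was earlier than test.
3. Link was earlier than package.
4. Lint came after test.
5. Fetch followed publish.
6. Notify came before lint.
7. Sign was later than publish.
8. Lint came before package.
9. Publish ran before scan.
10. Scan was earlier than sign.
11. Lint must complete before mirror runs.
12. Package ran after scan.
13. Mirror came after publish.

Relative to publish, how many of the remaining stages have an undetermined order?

2

Forced after publish: fetch, lint, mirror, package, scan, sign, and test.
That leaves link and notify with no forced order relative to publish — 2.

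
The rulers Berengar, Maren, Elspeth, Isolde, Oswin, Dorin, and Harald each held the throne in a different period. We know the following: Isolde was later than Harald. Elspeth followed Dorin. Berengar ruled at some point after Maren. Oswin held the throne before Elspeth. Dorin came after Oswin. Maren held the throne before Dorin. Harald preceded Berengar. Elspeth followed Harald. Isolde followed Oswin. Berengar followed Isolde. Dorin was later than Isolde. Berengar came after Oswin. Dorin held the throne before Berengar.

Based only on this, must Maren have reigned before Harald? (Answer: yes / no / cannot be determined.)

cannot be determined

No chain of stated constraints runs from Maren to Harald, and none runs from Harald to Maren either.
So the relative order of Maren and Harald is not fixed by the given facts.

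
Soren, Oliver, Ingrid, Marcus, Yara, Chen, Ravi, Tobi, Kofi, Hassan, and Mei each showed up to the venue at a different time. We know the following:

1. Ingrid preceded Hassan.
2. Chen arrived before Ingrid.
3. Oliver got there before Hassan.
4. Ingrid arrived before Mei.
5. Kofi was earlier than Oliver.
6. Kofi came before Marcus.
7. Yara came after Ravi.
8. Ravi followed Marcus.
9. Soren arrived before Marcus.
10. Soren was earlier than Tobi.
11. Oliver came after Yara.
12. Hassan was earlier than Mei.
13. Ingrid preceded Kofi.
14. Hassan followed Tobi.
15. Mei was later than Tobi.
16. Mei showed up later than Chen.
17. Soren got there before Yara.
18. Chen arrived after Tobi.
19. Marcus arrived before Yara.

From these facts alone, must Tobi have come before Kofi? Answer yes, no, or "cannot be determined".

Chain the constraints: Tobi → Chen → Ingrid → Kofi. Each link is directly stated, so Tobi comes before Kofi.

yes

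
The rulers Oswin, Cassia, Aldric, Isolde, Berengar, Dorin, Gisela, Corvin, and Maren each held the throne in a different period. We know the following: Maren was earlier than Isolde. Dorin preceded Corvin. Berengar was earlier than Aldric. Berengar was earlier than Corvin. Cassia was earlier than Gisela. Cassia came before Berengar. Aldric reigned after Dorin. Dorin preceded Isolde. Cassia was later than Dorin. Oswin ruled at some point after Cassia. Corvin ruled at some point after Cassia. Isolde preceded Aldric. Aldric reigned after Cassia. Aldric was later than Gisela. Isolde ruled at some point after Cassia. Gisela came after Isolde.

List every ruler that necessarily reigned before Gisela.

Directly stated before Gisela: Cassia and Isolde.
Dorin reaches Gisela via Dorin → Isolde → Gisela.
Maren reaches Gisela via Maren → Isolde → Gisela.
No chain forces Corvin (or any of the others) ahead of Gisela.

Cassia, Dorin, Isolde, Maren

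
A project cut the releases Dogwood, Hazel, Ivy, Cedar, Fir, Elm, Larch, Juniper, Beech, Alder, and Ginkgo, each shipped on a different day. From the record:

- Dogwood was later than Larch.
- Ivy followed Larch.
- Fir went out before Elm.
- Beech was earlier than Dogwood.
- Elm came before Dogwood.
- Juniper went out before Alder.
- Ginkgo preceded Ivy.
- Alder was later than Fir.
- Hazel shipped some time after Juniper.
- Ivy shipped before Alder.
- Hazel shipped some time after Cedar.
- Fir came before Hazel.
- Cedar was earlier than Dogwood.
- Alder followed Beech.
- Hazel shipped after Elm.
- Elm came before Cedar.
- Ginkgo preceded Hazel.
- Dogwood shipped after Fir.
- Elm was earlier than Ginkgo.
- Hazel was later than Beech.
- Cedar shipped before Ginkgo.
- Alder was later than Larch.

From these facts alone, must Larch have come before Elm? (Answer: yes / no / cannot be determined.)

No chain of stated constraints runs from Larch to Elm, and none runs from Elm to Larch either.
So the relative order of Larch and Elm is not fixed by the given facts.

cannot be determined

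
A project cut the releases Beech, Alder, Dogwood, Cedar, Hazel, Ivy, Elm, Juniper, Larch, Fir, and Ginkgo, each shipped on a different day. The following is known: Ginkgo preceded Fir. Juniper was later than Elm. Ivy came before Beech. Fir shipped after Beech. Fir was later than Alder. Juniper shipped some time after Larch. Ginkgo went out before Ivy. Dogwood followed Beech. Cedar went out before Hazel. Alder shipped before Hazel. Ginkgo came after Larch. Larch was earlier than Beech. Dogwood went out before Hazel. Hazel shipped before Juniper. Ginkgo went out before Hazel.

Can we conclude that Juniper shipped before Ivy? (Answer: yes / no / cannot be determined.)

Tracing the constraints gives Ivy → Beech → Dogwood → Hazel → Juniper, so Ivy must come before Juniper.
That means Juniper cannot be before Ivy.

no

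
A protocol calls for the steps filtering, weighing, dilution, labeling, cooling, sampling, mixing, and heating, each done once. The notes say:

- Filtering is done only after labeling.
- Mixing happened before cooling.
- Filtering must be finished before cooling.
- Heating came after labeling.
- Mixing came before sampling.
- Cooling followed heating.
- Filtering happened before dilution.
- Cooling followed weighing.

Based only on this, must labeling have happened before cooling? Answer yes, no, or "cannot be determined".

yes

Chain the constraints: labeling → filtering → cooling. Each link is directly stated, so labeling comes before cooling.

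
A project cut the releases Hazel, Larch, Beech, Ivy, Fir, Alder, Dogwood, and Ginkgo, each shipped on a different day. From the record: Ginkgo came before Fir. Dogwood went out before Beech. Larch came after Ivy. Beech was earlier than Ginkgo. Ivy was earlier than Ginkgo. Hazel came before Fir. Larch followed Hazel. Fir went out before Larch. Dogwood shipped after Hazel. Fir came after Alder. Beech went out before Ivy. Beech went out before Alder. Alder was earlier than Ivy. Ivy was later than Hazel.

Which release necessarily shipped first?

Hazel

Hazel has a chain of constraints placing it before every other release, so Hazel must be first.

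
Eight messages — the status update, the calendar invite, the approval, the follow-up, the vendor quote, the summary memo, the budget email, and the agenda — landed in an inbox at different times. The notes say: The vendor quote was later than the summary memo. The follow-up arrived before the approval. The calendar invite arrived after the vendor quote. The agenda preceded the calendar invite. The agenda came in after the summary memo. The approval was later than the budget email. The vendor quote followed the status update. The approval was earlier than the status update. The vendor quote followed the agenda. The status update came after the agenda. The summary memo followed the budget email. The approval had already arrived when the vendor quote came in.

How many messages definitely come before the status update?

5

Directly stated before the status update: the agenda and the approval.
The budget email reaches the status update via the budget email → the approval → the status update.
The follow-up reaches the status update via the follow-up → the approval → the status update.
The summary memo reaches the status update via the summary memo → the agenda → the status update.
That's the agenda, the approval, the budget email, the follow-up, and the summary memo — 5 in all.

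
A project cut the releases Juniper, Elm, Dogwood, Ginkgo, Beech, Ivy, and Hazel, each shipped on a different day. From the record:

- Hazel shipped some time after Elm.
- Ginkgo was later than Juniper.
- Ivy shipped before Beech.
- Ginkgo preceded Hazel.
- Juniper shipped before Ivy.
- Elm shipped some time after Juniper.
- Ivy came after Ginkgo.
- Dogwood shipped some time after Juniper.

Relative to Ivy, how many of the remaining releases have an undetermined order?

3

Forced before Ivy: Ginkgo and Juniper; forced after Ivy: Beech.
That leaves Dogwood, Elm, and Hazel with no forced order relative to Ivy — 3.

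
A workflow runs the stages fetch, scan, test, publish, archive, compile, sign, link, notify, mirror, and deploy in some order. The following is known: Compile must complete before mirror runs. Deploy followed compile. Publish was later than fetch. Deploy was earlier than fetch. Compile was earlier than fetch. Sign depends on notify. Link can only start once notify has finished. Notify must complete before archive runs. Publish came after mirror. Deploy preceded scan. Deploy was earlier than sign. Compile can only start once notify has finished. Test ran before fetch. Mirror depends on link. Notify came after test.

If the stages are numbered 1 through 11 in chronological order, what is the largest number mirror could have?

Mirror must come before publish — 1 stage forced after it.
Everything else can be placed before mirror in some valid order, so mirror can sit as late as position 11 − 1 = 10.

10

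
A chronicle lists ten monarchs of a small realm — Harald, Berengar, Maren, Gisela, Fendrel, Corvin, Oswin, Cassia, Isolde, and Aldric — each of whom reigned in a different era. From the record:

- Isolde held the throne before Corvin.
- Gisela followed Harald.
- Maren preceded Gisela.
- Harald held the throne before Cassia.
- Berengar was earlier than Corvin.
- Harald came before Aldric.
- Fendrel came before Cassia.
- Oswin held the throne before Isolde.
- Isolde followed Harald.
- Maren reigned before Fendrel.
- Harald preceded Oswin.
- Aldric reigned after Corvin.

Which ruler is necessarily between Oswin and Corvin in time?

Isolde

Tracing the constraints gives Oswin → Isolde → Corvin, so Isolde sits after Oswin and before Corvin.
No other ruler is forced both after Oswin and before Corvin.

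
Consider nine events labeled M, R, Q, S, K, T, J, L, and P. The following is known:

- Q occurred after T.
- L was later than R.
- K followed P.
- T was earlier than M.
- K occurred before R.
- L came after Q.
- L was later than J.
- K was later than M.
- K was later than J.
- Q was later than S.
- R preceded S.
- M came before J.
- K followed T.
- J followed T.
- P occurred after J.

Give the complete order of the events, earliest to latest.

T, M, J, P, K, R, S, Q, L

The constraints fix every adjacent pair, so only one ordering works:
T → M → J → P → K → R → S → Q → L.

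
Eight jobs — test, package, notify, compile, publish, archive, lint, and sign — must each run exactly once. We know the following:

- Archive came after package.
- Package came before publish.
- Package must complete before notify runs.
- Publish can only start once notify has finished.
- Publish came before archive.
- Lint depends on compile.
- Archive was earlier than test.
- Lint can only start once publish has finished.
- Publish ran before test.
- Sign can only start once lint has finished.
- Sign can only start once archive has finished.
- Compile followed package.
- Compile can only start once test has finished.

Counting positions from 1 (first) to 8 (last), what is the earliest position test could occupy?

Archive, notify, package, and publish must all come before test — 4 forced predecessors.
Nothing else is forced ahead of test, so its earliest slot is position 4 + 1 = 5.

5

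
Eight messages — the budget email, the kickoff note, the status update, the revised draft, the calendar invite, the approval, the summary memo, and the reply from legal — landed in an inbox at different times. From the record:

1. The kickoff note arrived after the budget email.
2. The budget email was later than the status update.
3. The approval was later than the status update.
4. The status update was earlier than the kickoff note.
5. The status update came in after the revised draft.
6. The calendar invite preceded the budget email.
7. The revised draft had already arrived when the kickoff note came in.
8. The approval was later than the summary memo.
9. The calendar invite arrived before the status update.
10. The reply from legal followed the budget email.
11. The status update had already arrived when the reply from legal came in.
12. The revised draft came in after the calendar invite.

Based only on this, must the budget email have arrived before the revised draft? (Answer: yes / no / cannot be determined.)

no

Tracing the constraints gives the revised draft → the status update → the budget email, so the revised draft must come before the budget email.
That means the budget email cannot be before the revised draft.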